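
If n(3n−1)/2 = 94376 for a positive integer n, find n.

Set n(3n−1)/2 = 94376, giving 3n² − n − 188752 = 0.
The discriminant is 1 + 24·94376 = 2265025, and √2265025 = 1505.
So n = (1 + 1505) / 6 = 1506/6 = 251.
Check: 251·(3·251 − 1)/2 = 94376. ✓

251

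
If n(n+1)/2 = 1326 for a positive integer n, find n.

Set n(n+1)/2 = 1326, giving n² + n − 2652 = 0.
The discriminant is 1 + 8·1326 = 10609, and √10609 = 103.
So n = (-1 + 103) / 2 = 102/2 = 51.
Check: 51·52/2 = 1326. ✓

51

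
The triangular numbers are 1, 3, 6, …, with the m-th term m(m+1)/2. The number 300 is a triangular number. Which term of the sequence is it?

24

Set n(n+1)/2 = 300, giving n² + n − 600 = 0.
The discriminant is 1 + 8·300 = 2401, and √2401 = 49.
So n = (-1 + 49) / 2 = 48/2 = 24.
Check: 24·25/2 = 300. ✓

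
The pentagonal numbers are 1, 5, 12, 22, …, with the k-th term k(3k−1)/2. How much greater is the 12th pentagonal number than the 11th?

34

Consecutive pentagonal numbers differ by 3n − 2: here 3·12 − 2 = 34.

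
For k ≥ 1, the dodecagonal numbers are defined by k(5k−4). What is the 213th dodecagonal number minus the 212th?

Consecutive dodecagonal numbers differ by 10n − 9: here 10·213 − 9 = 2121.

2121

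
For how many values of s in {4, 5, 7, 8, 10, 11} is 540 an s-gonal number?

s = 4: P(4, 23) = 529 and P(4, 24) = 576; 540 is not s-gonal.
s = 5: P(5, 19) = 532 and P(5, 20) = 590; 540 is not s-gonal.
s = 7: P(7, 15) = 540. ✓
s = 8: P(8, 13) = 481 and P(8, 14) = 560; 540 is not s-gonal.
s = 10: P(10, 12) = 540. ✓
s = 11: P(11, 11) = 506 and P(11, 12) = 606; 540 is not s-gonal.
Hits: s ∈ {7, 10} → 2.

2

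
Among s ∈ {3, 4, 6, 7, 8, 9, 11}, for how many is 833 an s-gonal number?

s = 3: P(3, 40) = 820 and P(3, 41) = 861; 833 is not s-gonal.
s = 4: P(4, 28) = 784 and P(4, 29) = 841; 833 is not s-gonal.
s = 6: P(6, 20) = 780 and P(6, 21) = 861; 833 is not s-gonal.
s = 7: P(7, 18) = 783 and P(7, 19) = 874; 833 is not s-gonal.
s = 8: P(8, 17) = 833. ✓
s = 9: P(9, 15) = 750 and P(9, 16) = 856; 833 is not s-gonal.
s = 11: P(11, 14) = 833. ✓
Hits: s ∈ {8, 11} → 2.

2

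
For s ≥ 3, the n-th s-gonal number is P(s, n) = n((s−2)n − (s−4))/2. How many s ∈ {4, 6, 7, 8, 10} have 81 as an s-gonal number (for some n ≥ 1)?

s = 4: P(4, 9) = 81. ✓
s = 6: P(6, 6) = 66 and P(6, 7) = 91; 81 is not s-gonal.
s = 7: P(7, 6) = 81. ✓
s = 8: P(8, 5) = 65 and P(8, 6) = 96; 81 is not s-gonal.
s = 10: P(10, 4) = 52 and P(10, 5) = 85; 81 is not s-gonal.
Hits: s ∈ {4, 7} → 2.

2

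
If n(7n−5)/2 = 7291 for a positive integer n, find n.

Set n(7n−5)/2 = 7291, giving 7n² − 5n − 14582 = 0.
So n = (5 + 639) / 14 = 644/14 = 46.
Check: 46·(7·46 − 5)/2 = 7291. ✓

46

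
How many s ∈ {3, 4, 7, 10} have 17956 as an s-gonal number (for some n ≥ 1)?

s = 3: P(3, 189) = 17955 and P(3, 190) = 18145; 17956 is not s-gonal.
s = 4: P(4, 134) = 17956. ✓
s = 7: P(7, 85) = 17935 and P(7, 86) = 18361; 17956 is not s-gonal.
s = 10: P(10, 67) = 17755 and P(10, 68) = 18292; 17956 is not s-gonal.
Hits: s ∈ {4} → 1.

1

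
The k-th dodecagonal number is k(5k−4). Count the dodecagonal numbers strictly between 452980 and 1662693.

276

The n-th dodecagonal number is n(5n−4).
Smallest index with value > 452980: n = 302 (giving 454812).
Largest index with value < 1662693: n = 577 (giving 1662337).
Indices 302 through 577: 276 terms.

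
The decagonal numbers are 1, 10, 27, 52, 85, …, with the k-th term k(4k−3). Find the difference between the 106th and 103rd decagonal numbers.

2499

106·(4·106 − 3) = 44626 and 103·(4·103 − 3) = 42127.
Difference: 44626 − 42127 = 2499.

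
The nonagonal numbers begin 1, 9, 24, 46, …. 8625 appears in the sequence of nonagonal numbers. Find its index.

Set n(7n−5)/2 = 8625, giving 7n² − 5n − 17250 = 0.
So n = (5 + 695) / 14 = 700/14 = 50.
Check: 50·(7·50 − 5)/2 = 8625. ✓

50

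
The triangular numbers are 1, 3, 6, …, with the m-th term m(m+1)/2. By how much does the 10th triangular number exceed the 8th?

19

10·11/2 = 55 and 8·9/2 = 36.
Difference: 55 − 36 = 19.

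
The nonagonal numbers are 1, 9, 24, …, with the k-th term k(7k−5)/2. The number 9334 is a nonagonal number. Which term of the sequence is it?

52

Set n(7n−5)/2 = 9334, giving 7n² − 5n − 18668 = 0.
So n = (5 + 723) / 14 = 728/14 = 52.
Check: 52·(7·52 − 5)/2 = 9334. ✓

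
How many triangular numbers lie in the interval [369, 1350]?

The n-th triangular number is n(n+1)/2.
Smallest index with value ≥ 369: n = 27 (giving 378).
Largest index with value ≤ 1350: n = 51 (giving 1326).
Indices 27 through 51: 25 terms.

25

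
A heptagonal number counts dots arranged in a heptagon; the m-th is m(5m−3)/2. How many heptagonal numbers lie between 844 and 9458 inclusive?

The n-th heptagonal number is n(5n−3)/2.
Smallest index with value ≥ 844: n = 19 (giving 874).
Largest index with value ≤ 9458: n = 61 (giving 9211).
Indices 19 through 61: 43 terms.

43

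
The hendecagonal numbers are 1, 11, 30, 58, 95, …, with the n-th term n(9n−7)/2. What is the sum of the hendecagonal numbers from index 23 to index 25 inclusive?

Σ i(9i−7)/2 = (9Σi² − 7Σi) / 2 over i = 23..25.
Σi = 325 − 253 = 72 and Σi² = 5525 − 3795 = 1730.
(9·1730 − 7·72) / 2 = 15066/2 = 7533.

7533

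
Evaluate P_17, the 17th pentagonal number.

17·(3·17 − 1)/2 = 17·50/2 = 17·25 = 425.

425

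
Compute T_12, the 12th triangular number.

12·13/2 = 156/2 = 78.

78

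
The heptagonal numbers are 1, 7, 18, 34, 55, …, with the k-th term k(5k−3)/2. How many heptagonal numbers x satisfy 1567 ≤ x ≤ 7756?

The n-th heptagonal number is n(5n−3)/2.
Smallest index with value ≥ 1567: n = 26 (giving 1651).
Largest index with value ≤ 7756: n = 56 (giving 7756).
Indices 26 through 56: 31 terms.

31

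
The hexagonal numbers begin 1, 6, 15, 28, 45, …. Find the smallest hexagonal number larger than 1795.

1891

Solve n(2n−1) > 1795 for integer n.
The largest n with value ≤ 1795 is 30 (since 1770 ≤ 1795 < 1891), so the first above is n = 31, value 1891.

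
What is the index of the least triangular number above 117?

Solve n(n+1)/2 > 117 for integer n.
The largest n with value ≤ 117 is 14 (since 105 ≤ 117 < 120), so the first above is n = 15, value 120.

15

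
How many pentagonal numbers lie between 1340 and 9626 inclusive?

50

The n-th pentagonal number is n(3n−1)/2.
Smallest index with value ≥ 1340: n = 31 (giving 1426).
Largest index with value ≤ 9626: n = 80 (giving 9560).
Indices 31 through 80: 50 terms.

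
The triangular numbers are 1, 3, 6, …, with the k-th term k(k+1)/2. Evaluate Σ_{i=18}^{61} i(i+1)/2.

38742

Σ i(i+1)/2 = (Σi² + Σi) / 2 over i = 18..61.
Σi = 1891 − 153 = 1738 and Σi² = 77531 − 1785 = 75746.
(1·75746 + 1·1738) / 2 = 77484/2 = 38742.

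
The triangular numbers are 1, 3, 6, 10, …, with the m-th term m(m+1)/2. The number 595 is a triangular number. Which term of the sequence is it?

Set n(n+1)/2 = 595, giving n² + n − 1190 = 0.
So n = (-1 + 69) / 2 = 68/2 = 34.
Check: 34·35/2 = 595. ✓

34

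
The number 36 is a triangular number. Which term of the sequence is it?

Set n(n+1)/2 = 36, giving n² + n − 72 = 0.
The discriminant is 1 + 8·36 = 289, and √289 = 17.
So n = (-1 + 17) / 2 = 16/2 = 8.

8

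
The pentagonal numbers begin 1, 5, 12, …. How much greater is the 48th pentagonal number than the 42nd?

807

48·(3·48 − 1)/2 = 3432 and 42·(3·42 − 1)/2 = 2625.
Difference: 3432 − 2625 = 807.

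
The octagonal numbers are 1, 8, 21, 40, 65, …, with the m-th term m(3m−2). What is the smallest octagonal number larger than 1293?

Solve n(3n−2) > 1293 for integer n.
The largest n with value ≤ 1293 is 21 (since 1281 ≤ 1293 < 1408), so the first above is n = 22, value 1408.

1408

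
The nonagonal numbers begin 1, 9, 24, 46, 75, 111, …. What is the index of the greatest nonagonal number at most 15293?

Solve n(7n−5)/2 ≤ 15293 for integer n.
n = 66 gives 15081 ≤ 15293, while n = 67 gives 15544 > 15293; so the answer is index 66.

66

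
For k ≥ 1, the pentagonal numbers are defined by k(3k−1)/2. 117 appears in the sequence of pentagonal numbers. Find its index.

9

Set n(3n−1)/2 = 117, giving 3n² − n − 234 = 0.
So n = (1 + 53) / 6 = 54/6 = 9.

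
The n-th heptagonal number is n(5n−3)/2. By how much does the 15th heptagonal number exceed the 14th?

Consecutive heptagonal numbers differ by 5n − 4: here 5·15 − 4 = 71.

71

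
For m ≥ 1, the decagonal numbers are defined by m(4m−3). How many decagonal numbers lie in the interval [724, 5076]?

23

The n-th decagonal number is n(4n−3).
Smallest index with value ≥ 724: n = 14 (giving 742).
Largest index with value ≤ 5076: n = 36 (giving 5076).
Indices 14 through 36: 23 terms.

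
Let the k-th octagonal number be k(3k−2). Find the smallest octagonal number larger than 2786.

2821

Solve n(3n−2) > 2786 for integer n.
The largest n with value ≤ 2786 is 30 (since 2640 ≤ 2786 < 2821), so the first above is n = 31, value 2821.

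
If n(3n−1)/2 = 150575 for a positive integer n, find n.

317

Set n(3n−1)/2 = 150575, giving 3n² − n − 301150 = 0.
The discriminant is 1 + 24·150575 = 3613801, and √3613801 = 1901.
So n = (1 + 1901) / 6 = 1902/6 = 317.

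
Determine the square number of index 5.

The 5th square number is n² with n = 5.
5² = 25.

25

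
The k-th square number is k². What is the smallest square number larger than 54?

64

Solve n² > 54 for integer n.
The largest n with value ≤ 54 is 7 (since 49 ≤ 54 < 64), so the first above is n = 8, value 64.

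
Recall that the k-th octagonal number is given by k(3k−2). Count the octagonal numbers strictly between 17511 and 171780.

The n-th octagonal number is n(3n−2).
Smallest index with value > 17511: n = 77 (giving 17633).
Largest index with value < 171780: n = 239 (giving 170885).
Indices 77 through 239: 163 terms.

163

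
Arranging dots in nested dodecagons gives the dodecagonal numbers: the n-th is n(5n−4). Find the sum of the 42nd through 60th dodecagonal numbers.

246069

Σ i(5i−4) = 5Σi² − 4Σi over i = 42..60.
Σi = 1830 − 861 = 969 and Σi² = 73810 − 23821 = 49989.
5·49989 − 4·969 = 246069.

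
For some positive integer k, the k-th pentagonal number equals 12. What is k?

Set n(3n−1)/2 = 12, giving 3n² − n − 24 = 0.
The discriminant is 1 + 24·12 = 289, and √289 = 17.
So n = (1 + 17) / 6 = 18/6 = 3.

3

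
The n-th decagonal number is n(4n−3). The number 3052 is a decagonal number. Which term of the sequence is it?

Set n(4n−3) = 3052, giving 4n² − 3n − 3052 = 0.
So n = (3 + 221) / 8 = 224/8 = 28.

28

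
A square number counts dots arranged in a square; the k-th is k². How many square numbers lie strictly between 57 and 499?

15

The n-th square number is n².
Smallest index with value > 57: n = 8 (giving 64).
Largest index with value < 499: n = 22 (giving 484).
Indices 8 through 22: 15 terms.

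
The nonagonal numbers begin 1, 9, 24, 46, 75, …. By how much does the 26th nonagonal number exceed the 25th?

176

Consecutive nonagonal numbers differ by 7n − 6: here 7·26 − 6 = 176.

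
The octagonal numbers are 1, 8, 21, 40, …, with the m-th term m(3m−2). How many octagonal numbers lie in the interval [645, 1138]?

The n-th octagonal number is n(3n−2).
Smallest index with value ≥ 645: n = 15 (giving 645).
Largest index with value ≤ 1138: n = 19 (giving 1045).
Indices 15 through 19: 5 terms.

5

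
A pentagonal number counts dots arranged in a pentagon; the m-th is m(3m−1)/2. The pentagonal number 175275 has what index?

342

Set n(3n−1)/2 = 175275, giving 3n² − n − 350550 = 0.
The discriminant is 1 + 24·175275 = 4206601, and √4206601 = 2051.
So n = (1 + 2051) / 6 = 2052/6 = 342.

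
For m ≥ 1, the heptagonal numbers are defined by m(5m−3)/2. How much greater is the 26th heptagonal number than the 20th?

681

26·(5·26 − 3)/2 = 1651 and 20·(5·20 − 3)/2 = 970.
Difference: 1651 − 970 = 681.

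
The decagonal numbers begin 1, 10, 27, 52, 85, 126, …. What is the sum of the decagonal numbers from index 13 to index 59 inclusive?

Σ i(4i−3) = 4Σi² − 3Σi over i = 13..59.
Σi = 1770 − 78 = 1692 and Σi² = 70210 − 650 = 69560.
4·69560 − 3·1692 = 273164.

273164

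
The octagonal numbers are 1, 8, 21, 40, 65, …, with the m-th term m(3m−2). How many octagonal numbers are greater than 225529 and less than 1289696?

381

The n-th octagonal number is n(3n−2).
Smallest index with value > 225529: n = 275 (giving 226325).
Largest index with value < 1289696: n = 655 (giving 1285765).
Indices 275 through 655: 381 terms.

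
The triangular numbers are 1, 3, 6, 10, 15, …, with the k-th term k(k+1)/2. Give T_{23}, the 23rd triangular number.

The 23rd triangular number is n(n+1)/2 with n = 23.
23·24/2 = 552/2 = 276.

276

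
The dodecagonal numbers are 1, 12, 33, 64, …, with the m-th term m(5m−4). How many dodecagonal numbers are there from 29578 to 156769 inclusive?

The n-th dodecagonal number is n(5n−4).
Smallest index with value ≥ 29578: n = 78 (giving 30108).
Largest index with value ≤ 156769: n = 177 (giving 155937).
Indices 78 through 177: 100 terms.

100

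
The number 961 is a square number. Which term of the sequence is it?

We need n² = 961, so n = √961 = 31.

31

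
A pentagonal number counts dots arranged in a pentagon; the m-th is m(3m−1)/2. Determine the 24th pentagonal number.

852

The 24th pentagonal number is n(3n−1)/2 with n = 24.
24·(3·24 − 1)/2 = 24·71/2 = 852.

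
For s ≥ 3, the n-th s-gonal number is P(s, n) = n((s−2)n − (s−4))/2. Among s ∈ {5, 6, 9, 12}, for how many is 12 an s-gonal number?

2

s = 5: P(5, 3) = 12. ✓
s = 6: P(6, 2) = 6 and P(6, 3) = 15; 12 is not s-gonal.
s = 9: P(9, 2) = 9 and P(9, 3) = 24; 12 is not s-gonal.
s = 12: P(12, 2) = 12. ✓
Hits: s ∈ {5, 12} → 2.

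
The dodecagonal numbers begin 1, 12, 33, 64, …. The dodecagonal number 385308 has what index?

278

Set n(5n−4) = 385308, giving 5n² − 4n − 385308 = 0.
The discriminant is 16 + 20·385308 = 7706176, and √7706176 = 2776.
So n = (4 + 2776) / 10 = 2780/10 = 278.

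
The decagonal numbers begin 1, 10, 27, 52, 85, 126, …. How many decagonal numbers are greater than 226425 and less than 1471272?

The n-th decagonal number is n(4n−3).
Smallest index with value > 226425: n = 239 (giving 227767).
Largest index with value < 1471272: n = 606 (giving 1467126).
Indices 239 through 606: 368 terms.

368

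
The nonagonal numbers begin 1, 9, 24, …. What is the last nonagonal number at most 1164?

1089

Solve n(7n−5)/2 ≤ 1164 for integer n.
n = 18 gives 1089 ≤ 1164, while n = 19 gives 1216 > 1164; so the answer is 1089.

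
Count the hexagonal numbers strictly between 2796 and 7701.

The n-th hexagonal number is n(2n−1).
Smallest index with value > 2796: n = 38 (giving 2850).
Largest index with value < 7701: n = 62 (giving 7626).
Indices 38 through 62: 25 terms.

25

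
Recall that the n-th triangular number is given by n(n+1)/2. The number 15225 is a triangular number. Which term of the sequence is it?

174

Set n(n+1)/2 = 15225, giving n² + n − 30450 = 0.
So n = (-1 + 349) / 2 = 348/2 = 174.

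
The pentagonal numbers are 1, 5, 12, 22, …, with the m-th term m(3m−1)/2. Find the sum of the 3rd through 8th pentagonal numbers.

282

Σ i(3i−1)/2 = (3Σi² − Σi) / 2 over i = 3..8.
Σi = 36 − 3 = 33 and Σi² = 204 − 5 = 199.
(3·199 − 1·33) / 2 = 564/2 = 282.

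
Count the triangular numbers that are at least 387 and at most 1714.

The n-th triangular number is n(n+1)/2.
Smallest index with value ≥ 387: n = 28 (giving 406).
Largest index with value ≤ 1714: n = 58 (giving 1711).
Indices 28 through 58: 31 terms.

31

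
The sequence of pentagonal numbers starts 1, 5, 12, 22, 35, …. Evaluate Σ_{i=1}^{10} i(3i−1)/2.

Σ i(3i−1)/2 = (3Σi² − Σi) / 2 over i = 1..10.
Σi = 55 and Σi² = 385.
(3·385 − 1·55) / 2 = 1100/2 = 550.

550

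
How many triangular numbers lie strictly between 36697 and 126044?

The n-th triangular number is n(n+1)/2.
Smallest index with value > 36697: n = 271 (giving 36856).
Largest index with value < 126044: n = 501 (giving 125751).
Indices 271 through 501: 231 terms.

231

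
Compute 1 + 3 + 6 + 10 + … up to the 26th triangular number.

3276

Σ i(i+1)/2 = (Σi² + Σi) / 2 over i = 1..26.
Σi = 351 and Σi² = 6201.
(1·6201 + 1·351) / 2 = 6552/2 = 3276.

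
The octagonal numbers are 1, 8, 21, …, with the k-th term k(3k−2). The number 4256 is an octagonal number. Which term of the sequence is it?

Set n(3n−2) = 4256, giving 3n² − 2n − 4256 = 0.
So n = (2 + 226) / 6 = 228/6 = 38.
Check: 38·(3·38 − 2) = 4256. ✓

38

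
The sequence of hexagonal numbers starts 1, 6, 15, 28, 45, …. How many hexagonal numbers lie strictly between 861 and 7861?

The n-th hexagonal number is n(2n−1).
Smallest index with value > 861: n = 22 (giving 946).
Largest index with value < 7861: n = 62 (giving 7626).
Indices 22 through 62: 41 terms.

41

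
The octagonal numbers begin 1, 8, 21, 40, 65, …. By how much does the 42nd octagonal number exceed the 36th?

1392

42·(3·42 − 2) = 5208 and 36·(3·36 − 2) = 3816.
Difference: 5208 − 3816 = 1392.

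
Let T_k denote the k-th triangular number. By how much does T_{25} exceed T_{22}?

72

25·26/2 = 325 and 22·23/2 = 253.
Difference: 325 − 253 = 72.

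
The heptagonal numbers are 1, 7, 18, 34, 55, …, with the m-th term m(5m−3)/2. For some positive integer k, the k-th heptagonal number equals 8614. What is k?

59

Set n(5n−3)/2 = 8614, giving 5n² − 3n − 17228 = 0.
The discriminant is 9 + 40·8614 = 344569, and √344569 = 587.
So n = (3 + 587) / 10 = 590/10 = 59.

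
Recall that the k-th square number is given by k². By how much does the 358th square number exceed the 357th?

715

n² − (n−1)² = 2n − 1, so 358² − 357² = 2·358 − 1 = 715.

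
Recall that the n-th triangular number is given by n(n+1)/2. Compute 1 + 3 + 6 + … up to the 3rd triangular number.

10

Σ i(i+1)/2 = (Σi² + Σi) / 2 over i = 1..3.
Σi = 6 and Σi² = 14.
(1·14 + 1·6) / 2 = 20/2 = 10.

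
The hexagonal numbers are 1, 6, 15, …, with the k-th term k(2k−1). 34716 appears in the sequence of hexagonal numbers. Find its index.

132

Set n(2n−1) = 34716, giving 2n² − n − 34716 = 0.
The discriminant is 1 + 8·34716 = 277729, and √277729 = 527.
So n = (1 + 527) / 4 = 528/4 = 132.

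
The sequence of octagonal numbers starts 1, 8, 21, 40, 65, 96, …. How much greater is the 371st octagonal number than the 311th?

371·(3·371 − 2) = 412181 and 311·(3·311 − 2) = 289541.
Difference: 412181 − 289541 = 122640.

122640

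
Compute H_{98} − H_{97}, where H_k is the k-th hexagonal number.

389

Consecutive hexagonal numbers differ by 4n − 3: here 4·98 − 3 = 389.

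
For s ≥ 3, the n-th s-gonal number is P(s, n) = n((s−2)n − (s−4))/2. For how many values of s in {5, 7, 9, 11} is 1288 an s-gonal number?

s = 5: P(5, 29) = 1247 and P(5, 30) = 1335; 1288 is not s-gonal.
s = 7: P(7, 23) = 1288. ✓
s = 9: P(9, 19) = 1216 and P(9, 20) = 1350; 1288 is not s-gonal.
s = 11: P(11, 17) = 1241 and P(11, 18) = 1395; 1288 is not s-gonal.
Hits: s ∈ {7} → 1.

1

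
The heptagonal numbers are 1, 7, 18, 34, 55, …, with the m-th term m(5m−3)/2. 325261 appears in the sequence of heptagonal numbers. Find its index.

361

Set n(5n−3)/2 = 325261, giving 5n² − 3n − 650522 = 0.
The discriminant is 9 + 40·325261 = 13010449, and √13010449 = 3607.
So n = (3 + 3607) / 10 = 3610/10 = 361.
Check: 361·(5·361 − 3)/2 = 325261. ✓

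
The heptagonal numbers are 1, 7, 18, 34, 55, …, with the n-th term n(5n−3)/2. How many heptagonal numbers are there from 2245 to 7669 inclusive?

25

The n-th heptagonal number is n(5n−3)/2.
Smallest index with value ≥ 2245: n = 31 (giving 2356).
Largest index with value ≤ 7669: n = 55 (giving 7480).
Indices 31 through 55: 25 terms.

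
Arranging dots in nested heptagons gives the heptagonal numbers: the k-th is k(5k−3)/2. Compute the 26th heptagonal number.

1651

The 26th heptagonal number is n(5n−3)/2 with n = 26.
26·(5·26 − 3)/2 = 26·127/2 = 1651.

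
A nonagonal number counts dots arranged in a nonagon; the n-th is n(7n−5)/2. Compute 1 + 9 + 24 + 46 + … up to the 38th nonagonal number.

Σ i(7i−5)/2 = (7Σi² − 5Σi) / 2 over i = 1..38.
Σi = 741 and Σi² = 19019.
(7·19019 − 5·741) / 2 = 129428/2 = 64714.

64714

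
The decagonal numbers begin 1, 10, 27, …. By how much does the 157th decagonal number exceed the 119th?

41838

157·(4·157 − 3) = 98125 and 119·(4·119 − 3) = 56287.
Difference: 98125 − 56287 = 41838.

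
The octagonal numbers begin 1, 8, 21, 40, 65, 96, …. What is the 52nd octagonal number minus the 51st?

307

Consecutive octagonal numbers differ by 6n − 5: here 6·52 − 5 = 307.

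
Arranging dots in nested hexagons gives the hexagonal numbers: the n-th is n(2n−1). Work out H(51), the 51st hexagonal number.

5151

The 51st hexagonal number is n(2n−1) with n = 51.
51·(2·51 − 1) = 51·101 = 5151.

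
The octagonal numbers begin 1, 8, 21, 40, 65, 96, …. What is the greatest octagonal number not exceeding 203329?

Solve n(3n−2) ≤ 203329 for integer n.
n = 260 gives 202280 ≤ 203329, while n = 261 gives 203841 > 203329; so the answer is 202280.

202280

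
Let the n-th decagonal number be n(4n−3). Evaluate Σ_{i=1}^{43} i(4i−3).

106898

Σ i(4i−3) = 4Σi² − 3Σi over i = 1..43.
Σi = 946 and Σi² = 27434.
4·27434 − 3·946 = 106898.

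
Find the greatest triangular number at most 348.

325

Solve n(n+1)/2 ≤ 348 for integer n.
n = 25 gives 325 ≤ 348, while n = 26 gives 351 > 348; so the answer is 325.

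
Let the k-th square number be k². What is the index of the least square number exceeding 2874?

Solve n² > 2874 for integer n.
The largest n with value ≤ 2874 is 53 (since 2809 ≤ 2874 < 2916), so the first above is n = 54, value 2916.

54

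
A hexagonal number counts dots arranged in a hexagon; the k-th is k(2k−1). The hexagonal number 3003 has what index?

39

Set n(2n−1) = 3003, giving 2n² − n − 3003 = 0.
The discriminant is 1 + 8·3003 = 24025, and √24025 = 155.
So n = (1 + 155) / 4 = 156/4 = 39.
Check: 39·(2·39 − 1) = 3003. ✓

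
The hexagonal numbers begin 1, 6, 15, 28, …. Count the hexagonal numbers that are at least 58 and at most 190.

5

The n-th hexagonal number is n(2n−1).
Smallest index with value ≥ 58: n = 6 (giving 66).
Largest index with value ≤ 190: n = 10 (giving 190).
Indices 6 through 10: 5 terms.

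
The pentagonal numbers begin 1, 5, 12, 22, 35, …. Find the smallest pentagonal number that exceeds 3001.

Solve n(3n−1)/2 > 3001 for integer n.
The largest n with value ≤ 3001 is 44 (since 2882 ≤ 3001 < 3015), so the first above is n = 45, value 3015.

3015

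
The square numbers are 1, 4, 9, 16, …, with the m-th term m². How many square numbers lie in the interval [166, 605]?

The n-th square number is n².
Smallest index with value ≥ 166: n = 13 (giving 169).
Largest index with value ≤ 605: n = 24 (giving 576).
Indices 13 through 24: 12 terms.

12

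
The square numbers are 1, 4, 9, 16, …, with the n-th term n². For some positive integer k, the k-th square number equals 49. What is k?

We need n² = 49, so n = √49 = 7.
Check: 7² = 49. ✓

7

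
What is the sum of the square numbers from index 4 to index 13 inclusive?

805

Σ_{i=4}^{13} i² = 819 − 14 = 805.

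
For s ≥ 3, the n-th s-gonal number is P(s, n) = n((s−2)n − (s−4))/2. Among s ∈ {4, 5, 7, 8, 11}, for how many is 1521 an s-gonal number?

s = 4: P(4, 39) = 1521. ✓
s = 5: P(5, 32) = 1520 and P(5, 33) = 1617; 1521 is not s-gonal.
s = 7: P(7, 24) = 1404 and P(7, 25) = 1525; 1521 is not s-gonal.
s = 8: P(8, 22) = 1408 and P(8, 23) = 1541; 1521 is not s-gonal.
s = 11: P(11, 18) = 1395 and P(11, 19) = 1558; 1521 is not s-gonal.
Hits: s ∈ {4} → 1.

1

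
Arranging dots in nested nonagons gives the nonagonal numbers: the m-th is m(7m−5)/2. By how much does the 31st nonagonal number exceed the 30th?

211

Consecutive nonagonal numbers differ by 7n − 6: here 7·31 − 6 = 211.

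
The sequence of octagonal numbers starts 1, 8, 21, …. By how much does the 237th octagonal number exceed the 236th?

Consecutive octagonal numbers differ by 6n − 5: here 6·237 − 5 = 1417.

1417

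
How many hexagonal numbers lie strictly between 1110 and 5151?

27

The n-th hexagonal number is n(2n−1).
Smallest index with value > 1110: n = 24 (giving 1128).
Largest index with value < 5151: n = 50 (giving 4950).
Indices 24 through 50: 27 terms.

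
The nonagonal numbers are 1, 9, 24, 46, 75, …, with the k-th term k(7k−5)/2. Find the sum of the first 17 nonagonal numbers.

Σ i(7i−5)/2 = (7Σi² − 5Σi) / 2 over i = 1..17.
Σi = 153 and Σi² = 1785.
(7·1785 − 5·153) / 2 = 11730/2 = 5865.

5865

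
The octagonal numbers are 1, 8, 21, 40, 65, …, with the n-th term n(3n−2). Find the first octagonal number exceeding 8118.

8321

Solve n(3n−2) > 8118 for integer n.
The largest n with value ≤ 8118 is 52 (since 8008 ≤ 8118 < 8321), so the first above is n = 53, value 8321.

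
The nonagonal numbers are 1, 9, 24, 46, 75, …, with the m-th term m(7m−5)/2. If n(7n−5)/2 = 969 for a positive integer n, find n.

Set n(7n−5)/2 = 969, giving 7n² − 5n − 1938 = 0.
The discriminant is 25 + 56·969 = 54289, and √54289 = 233.
So n = (5 + 233) / 14 = 238/14 = 17.
Check: 17·(7·17 − 5)/2 = 969. ✓

17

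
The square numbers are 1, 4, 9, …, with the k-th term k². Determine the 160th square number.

25600

160² = 25600.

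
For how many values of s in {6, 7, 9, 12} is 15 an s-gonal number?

s = 6: P(6, 3) = 15. ✓
s = 7: P(7, 2) = 7 and P(7, 3) = 18; 15 is not s-gonal.
s = 9: P(9, 2) = 9 and P(9, 3) = 24; 15 is not s-gonal.
s = 12: P(12, 2) = 12 and P(12, 3) = 33; 15 is not s-gonal.
Hits: s ∈ {6} → 1.

1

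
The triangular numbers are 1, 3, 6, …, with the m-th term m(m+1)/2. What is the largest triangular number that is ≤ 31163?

31125

Solve n(n+1)/2 ≤ 31163 for integer n.
n = 249 gives 31125 ≤ 31163, while n = 250 gives 31375 > 31163; so the answer is 31125.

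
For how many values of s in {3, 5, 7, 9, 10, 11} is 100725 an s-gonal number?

s = 3: P(3, 448) = 100576 and P(3, 449) = 101025; 100725 is not s-gonal.
s = 5: P(5, 259) = 100492 and P(5, 260) = 101270; 100725 is not s-gonal.
s = 7: P(7, 201) = 100701 and P(7, 202) = 101707; 100725 is not s-gonal.
s = 9: P(9, 170) = 100725. ✓
s = 10: P(10, 159) = 100647 and P(10, 160) = 101920; 100725 is not s-gonal.
s = 11: P(11, 150) = 100725. ✓
Hits: s ∈ {9, 11} → 2.

2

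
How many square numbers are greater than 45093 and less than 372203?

398

The n-th square number is n².
Smallest index with value > 45093: n = 213 (giving 45369).
Largest index with value < 372203: n = 610 (giving 372100).
Indices 213 through 610: 398 terms.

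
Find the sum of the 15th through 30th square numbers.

8440

Σ_{i=15}^{30} i² = 9455 − 1015 = 8440.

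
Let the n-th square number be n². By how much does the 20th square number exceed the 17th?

20² = 400 and 17² = 289.
Difference: 400 − 289 = 111.

111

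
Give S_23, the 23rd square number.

529

The 23rd square number is n² with n = 23.
23² = 529.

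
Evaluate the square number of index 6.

6² = 36.

36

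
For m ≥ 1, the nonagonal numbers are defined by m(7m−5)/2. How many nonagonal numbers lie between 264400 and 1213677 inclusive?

The n-th nonagonal number is n(7n−5)/2.
Smallest index with value ≥ 264400: n = 276 (giving 265926).
Largest index with value ≤ 1213677: n = 589 (giving 1212751).
Indices 276 through 589: 314 terms.

314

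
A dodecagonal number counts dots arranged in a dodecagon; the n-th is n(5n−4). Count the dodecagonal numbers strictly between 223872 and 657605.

151

The n-th dodecagonal number is n(5n−4).
Smallest index with value > 223872: n = 213 (giving 225993).
Largest index with value < 657605: n = 363 (giving 657393).
Indices 213 through 363: 151 terms.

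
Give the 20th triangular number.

The 20th triangular number is n(n+1)/2 with n = 20.
20·21/2 = 420/2 = 210.

210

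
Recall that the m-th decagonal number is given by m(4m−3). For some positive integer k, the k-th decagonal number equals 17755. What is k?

67

Set n(4n−3) = 17755, giving 4n² − 3n − 17755 = 0.
The discriminant is 9 + 16·17755 = 284089, and √284089 = 533.
So n = (3 + 533) / 8 = 536/8 = 67.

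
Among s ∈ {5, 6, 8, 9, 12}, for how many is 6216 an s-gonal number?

s = 5: P(5, 64) = 6112 and P(5, 65) = 6305; 6216 is not s-gonal.
s = 6: P(6, 56) = 6216. ✓
s = 8: P(8, 45) = 5985 and P(8, 46) = 6256; 6216 is not s-gonal.
s = 9: P(9, 42) = 6069 and P(9, 43) = 6364; 6216 is not s-gonal.
s = 12: P(12, 35) = 5985 and P(12, 36) = 6336; 6216 is not s-gonal.
Hits: s ∈ {6} → 1.

1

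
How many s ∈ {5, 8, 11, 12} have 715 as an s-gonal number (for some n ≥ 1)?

2

s = 5: P(5, 22) = 715. ✓
s = 8: P(8, 15) = 645 and P(8, 16) = 736; 715 is not s-gonal.
s = 11: P(11, 13) = 715. ✓
s = 12: P(12, 12) = 672 and P(12, 13) = 793; 715 is not s-gonal.
Hits: s ∈ {5, 11} → 2.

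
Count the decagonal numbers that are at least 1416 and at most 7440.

24

The n-th decagonal number is n(4n−3).
Smallest index with value ≥ 1416: n = 20 (giving 1540).
Largest index with value ≤ 7440: n = 43 (giving 7267).
Indices 20 through 43: 24 terms.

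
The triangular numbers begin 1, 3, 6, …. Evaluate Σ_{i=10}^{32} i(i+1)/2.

Σ i(i+1)/2 = (Σi² + Σi) / 2 over i = 10..32.
Σi = 528 − 45 = 483 and Σi² = 11440 − 285 = 11155.
(1·11155 + 1·483) / 2 = 11638/2 = 5819.

5819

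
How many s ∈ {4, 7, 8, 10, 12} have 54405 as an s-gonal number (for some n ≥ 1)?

s = 4: P(4, 233) = 54289 and P(4, 234) = 54756; 54405 is not s-gonal.
s = 7: P(7, 147) = 53802 and P(7, 148) = 54538; 54405 is not s-gonal.
s = 8: P(8, 135) = 54405. ✓
s = 10: P(10, 117) = 54405. ✓
s = 12: P(12, 104) = 53664 and P(12, 105) = 54705; 54405 is not s-gonal.
Hits: s ∈ {8, 10} → 2.

2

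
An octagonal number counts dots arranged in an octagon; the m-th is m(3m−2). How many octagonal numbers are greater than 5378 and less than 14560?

The n-th octagonal number is n(3n−2).
Smallest index with value > 5378: n = 43 (giving 5461).
Largest index with value < 14560: n = 69 (giving 14145).
Indices 43 through 69: 27 terms.

27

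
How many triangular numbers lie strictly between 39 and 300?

The n-th triangular number is n(n+1)/2.
Smallest index with value > 39: n = 9 (giving 45).
Largest index with value < 300: n = 23 (giving 276).
Indices 9 through 23: 15 terms.

15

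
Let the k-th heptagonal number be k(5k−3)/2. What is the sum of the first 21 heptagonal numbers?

7931

Σ i(5i−3)/2 = (5Σi² − 3Σi) / 2 over i = 1..21.
Σi = 231 and Σi² = 3311.
(5·3311 − 3·231) / 2 = 15862/2 = 7931.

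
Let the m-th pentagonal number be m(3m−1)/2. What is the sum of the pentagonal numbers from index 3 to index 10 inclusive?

544

Σ i(3i−1)/2 = (3Σi² − Σi) / 2 over i = 3..10.
Σi = 55 − 3 = 52 and Σi² = 385 − 5 = 380.
(3·380 − 1·52) / 2 = 1088/2 = 544.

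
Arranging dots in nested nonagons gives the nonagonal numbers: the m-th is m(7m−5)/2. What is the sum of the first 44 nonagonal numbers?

Σ i(7i−5)/2 = (7Σi² − 5Σi) / 2 over i = 1..44.
Σi = 990 and Σi² = 29370.
(7·29370 − 5·990) / 2 = 200640/2 = 100320.

100320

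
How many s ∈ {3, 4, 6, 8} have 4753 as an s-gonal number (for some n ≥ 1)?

2

s = 3: P(3, 97) = 4753. ✓
s = 4: P(4, 68) = 4624 and P(4, 69) = 4761; 4753 is not s-gonal.
s = 6: P(6, 49) = 4753. ✓
s = 8: P(8, 40) = 4720 and P(8, 41) = 4961; 4753 is not s-gonal.
Hits: s ∈ {3, 6} → 2.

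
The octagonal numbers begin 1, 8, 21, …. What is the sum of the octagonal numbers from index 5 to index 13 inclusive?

2205

Σ i(3i−2) = 3Σi² − 2Σi over i = 5..13.
Σi = 91 − 10 = 81 and Σi² = 819 − 30 = 789.
3·789 − 2·81 = 2205.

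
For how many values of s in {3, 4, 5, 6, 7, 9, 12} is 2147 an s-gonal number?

s = 3: P(3, 65) = 2145 and P(3, 66) = 2211; 2147 is not s-gonal.
s = 4: P(4, 46) = 2116 and P(4, 47) = 2209; 2147 is not s-gonal.
s = 5: P(5, 38) = 2147. ✓
s = 6: P(6, 33) = 2145 and P(6, 34) = 2278; 2147 is not s-gonal.
s = 7: P(7, 29) = 2059 and P(7, 30) = 2205; 2147 is not s-gonal.
s = 9: P(9, 25) = 2125 and P(9, 26) = 2301; 2147 is not s-gonal.
s = 12: P(12, 21) = 2121 and P(12, 22) = 2332; 2147 is not s-gonal.
Hits: s ∈ {5} → 1.

1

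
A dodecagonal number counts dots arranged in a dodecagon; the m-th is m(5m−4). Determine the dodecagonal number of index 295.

433945

295·(5·295 − 4) = 295·1471 = 433945.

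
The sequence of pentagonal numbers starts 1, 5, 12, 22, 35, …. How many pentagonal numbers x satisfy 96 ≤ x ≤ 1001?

18

The n-th pentagonal number is n(3n−1)/2.
Smallest index with value ≥ 96: n = 9 (giving 117).
Largest index with value ≤ 1001: n = 26 (giving 1001).
Indices 9 through 26: 18 terms.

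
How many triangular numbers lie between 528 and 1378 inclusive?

The n-th triangular number is n(n+1)/2.
Smallest index with value ≥ 528: n = 32 (giving 528).
Largest index with value ≤ 1378: n = 52 (giving 1378).
Indices 32 through 52: 21 terms.

21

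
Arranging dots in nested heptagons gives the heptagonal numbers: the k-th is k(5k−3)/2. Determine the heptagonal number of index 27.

The 27th heptagonal number is n(5n−3)/2 with n = 27.
27·(5·27 − 3)/2 = 27·132/2 = 27·66 = 1782.

1782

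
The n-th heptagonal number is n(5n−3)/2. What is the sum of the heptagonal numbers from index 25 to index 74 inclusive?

328600

Σ i(5i−3)/2 = (5Σi² − 3Σi) / 2 over i = 25..74.
Σi = 2775 − 300 = 2475 and Σi² = 137825 − 4900 = 132925.
(5·132925 − 3·2475) / 2 = 657200/2 = 328600.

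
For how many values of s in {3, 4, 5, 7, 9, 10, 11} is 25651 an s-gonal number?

s = 3: P(3, 226) = 25651. ✓
s = 4: P(4, 160) = 25600 and P(4, 161) = 25921; 25651 is not s-gonal.
s = 5: P(5, 130) = 25285 and P(5, 131) = 25676; 25651 is not s-gonal.
s = 7: P(7, 101) = 25351 and P(7, 102) = 25857; 25651 is not s-gonal.
s = 9: P(9, 85) = 25075 and P(9, 86) = 25671; 25651 is not s-gonal.
s = 10: P(10, 80) = 25360 and P(10, 81) = 26001; 25651 is not s-gonal.
s = 11: P(11, 75) = 25050 and P(11, 76) = 25726; 25651 is not s-gonal.
Hits: s ∈ {3} → 1.

1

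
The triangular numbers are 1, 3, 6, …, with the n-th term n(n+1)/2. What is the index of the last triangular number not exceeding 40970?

Solve n(n+1)/2 ≤ 40970 for integer n.
n = 285 gives 40755 ≤ 40970, while n = 286 gives 41041 > 40970; so the answer is index 285.

285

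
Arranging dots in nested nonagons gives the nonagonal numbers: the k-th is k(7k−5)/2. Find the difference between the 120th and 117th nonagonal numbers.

2481

120·(7·120 − 5)/2 = 50100 and 117·(7·117 − 5)/2 = 47619.
Difference: 50100 − 47619 = 2481.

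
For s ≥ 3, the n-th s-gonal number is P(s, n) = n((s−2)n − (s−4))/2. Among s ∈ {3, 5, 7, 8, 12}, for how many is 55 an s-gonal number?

s = 3: P(3, 10) = 55. ✓
s = 5: P(5, 6) = 51 and P(5, 7) = 70; 55 is not s-gonal.
s = 7: P(7, 5) = 55. ✓
s = 8: P(8, 4) = 40 and P(8, 5) = 65; 55 is not s-gonal.
s = 12: P(12, 3) = 33 and P(12, 4) = 64; 55 is not s-gonal.
Hits: s ∈ {3, 7} → 2.

2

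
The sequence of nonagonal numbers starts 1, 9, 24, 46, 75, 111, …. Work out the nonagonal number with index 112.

The 112th nonagonal number is n(7n−5)/2 with n = 112.
112·(7·112 − 5)/2 = 112·779/2 = 43624.

43624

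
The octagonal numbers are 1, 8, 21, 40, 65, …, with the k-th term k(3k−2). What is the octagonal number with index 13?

The 13th octagonal number is n(3n−2) with n = 13.
13·(3·13 − 2) = 13·37 = 481.

481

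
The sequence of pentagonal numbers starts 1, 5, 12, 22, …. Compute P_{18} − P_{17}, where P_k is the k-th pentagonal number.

Consecutive pentagonal numbers differ by 3n − 2: here 3·18 − 2 = 52.

52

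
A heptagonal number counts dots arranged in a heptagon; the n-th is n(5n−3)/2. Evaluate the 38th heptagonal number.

3553

The 38th heptagonal number is n(5n−3)/2 with n = 38.
38·(5·38 − 3)/2 = 38·187/2 = 3553.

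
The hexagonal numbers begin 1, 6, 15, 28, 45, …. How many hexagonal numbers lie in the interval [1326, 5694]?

28

The n-th hexagonal number is n(2n−1).
Smallest index with value ≥ 1326: n = 26 (giving 1326).
Largest index with value ≤ 5694: n = 53 (giving 5565).
Indices 26 through 53: 28 terms.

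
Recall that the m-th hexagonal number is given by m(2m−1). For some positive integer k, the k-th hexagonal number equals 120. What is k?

Set n(2n−1) = 120, giving 2n² − n − 120 = 0.
So n = (1 + 31) / 4 = 32/4 = 8.

8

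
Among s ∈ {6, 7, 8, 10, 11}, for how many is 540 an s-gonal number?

s = 6: P(6, 16) = 496 and P(6, 17) = 561; 540 is not s-gonal.
s = 7: P(7, 15) = 540. ✓
s = 8: P(8, 13) = 481 and P(8, 14) = 560; 540 is not s-gonal.
s = 10: P(10, 12) = 540. ✓
s = 11: P(11, 11) = 506 and P(11, 12) = 606; 540 is not s-gonal.
Hits: s ∈ {7, 10} → 2.

2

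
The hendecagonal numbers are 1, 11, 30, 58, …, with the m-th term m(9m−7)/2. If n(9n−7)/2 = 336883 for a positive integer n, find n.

274

Set n(9n−7)/2 = 336883, giving 9n² − 7n − 673766 = 0.
The discriminant is 49 + 72·336883 = 24255625, and √24255625 = 4925.
So n = (7 + 4925) / 18 = 4932/18 = 274.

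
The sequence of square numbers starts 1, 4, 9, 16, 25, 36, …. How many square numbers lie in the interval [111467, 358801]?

266

The n-th square number is n².
Smallest index with value ≥ 111467: n = 334 (giving 111556).
Largest index with value ≤ 358801: n = 599 (giving 358801).
Indices 334 through 599: 266 terms.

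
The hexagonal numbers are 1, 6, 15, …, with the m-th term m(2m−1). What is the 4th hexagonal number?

28

4·(2·4 − 1) = 4·7 = 28.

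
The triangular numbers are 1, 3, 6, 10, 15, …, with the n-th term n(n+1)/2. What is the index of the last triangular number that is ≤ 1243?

49

Solve n(n+1)/2 ≤ 1243 for integer n.
n = 49 gives 1225 ≤ 1243, while n = 50 gives 1275 > 1243; so the answer is index 49.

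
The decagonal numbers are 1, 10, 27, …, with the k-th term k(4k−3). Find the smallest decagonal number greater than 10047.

Solve n(4n−3) > 10047 for integer n.
The largest n with value ≤ 10047 is 50 (since 9850 ≤ 10047 < 10251), so the first above is n = 51, value 10251.

10251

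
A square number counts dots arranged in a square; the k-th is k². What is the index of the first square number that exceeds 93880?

Solve n² > 93880 for integer n.
The largest n with value ≤ 93880 is 306 (since 93636 ≤ 93880 < 94249), so the first above is n = 307, value 94249.

307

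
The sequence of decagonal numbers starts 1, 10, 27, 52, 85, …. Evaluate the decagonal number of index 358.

358·(4·358 − 3) = 358·1429 = 511582.

511582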